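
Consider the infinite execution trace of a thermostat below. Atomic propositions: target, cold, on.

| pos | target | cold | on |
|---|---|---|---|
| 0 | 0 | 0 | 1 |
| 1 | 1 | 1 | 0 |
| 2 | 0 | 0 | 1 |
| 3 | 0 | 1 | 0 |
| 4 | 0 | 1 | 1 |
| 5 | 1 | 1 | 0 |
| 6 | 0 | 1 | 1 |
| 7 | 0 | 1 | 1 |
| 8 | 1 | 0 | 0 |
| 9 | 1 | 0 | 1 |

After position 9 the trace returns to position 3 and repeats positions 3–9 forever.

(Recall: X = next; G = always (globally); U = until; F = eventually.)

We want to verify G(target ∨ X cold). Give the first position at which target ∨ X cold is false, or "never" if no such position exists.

Check target ∨ X cold at each position in order: 0 ✓, 1 ✓, 2 ✓, 3 ✓, 4 ✓, 5 ✓, 6 ✓.
At position 7 the labels are {cold, on} and the next position 8 has {target}, so target ∨ X cold is false there. This is the first violation.

7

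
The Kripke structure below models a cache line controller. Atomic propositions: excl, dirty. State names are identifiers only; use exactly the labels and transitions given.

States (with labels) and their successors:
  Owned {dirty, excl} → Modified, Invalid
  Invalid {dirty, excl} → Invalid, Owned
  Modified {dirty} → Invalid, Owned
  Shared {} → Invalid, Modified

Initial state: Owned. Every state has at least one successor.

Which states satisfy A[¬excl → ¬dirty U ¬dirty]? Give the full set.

{Shared}

States satisfying ¬excl → ¬dirty: {Owned, Invalid, Shared}.
States satisfying ¬dirty: {Shared}.
States satisfying A[¬excl → ¬dirty U ¬dirty]: {Shared}.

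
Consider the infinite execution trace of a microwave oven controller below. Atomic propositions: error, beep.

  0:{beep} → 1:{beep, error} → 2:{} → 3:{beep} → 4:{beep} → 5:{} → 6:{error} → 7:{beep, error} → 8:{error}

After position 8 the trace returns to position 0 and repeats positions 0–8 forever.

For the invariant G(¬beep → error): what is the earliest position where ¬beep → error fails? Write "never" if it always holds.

Check ¬beep → error at each position in order: 0 ✓, 1 ✓.
At position 2 the labels are {}, so ¬beep → error is false there. This is the first violation.

2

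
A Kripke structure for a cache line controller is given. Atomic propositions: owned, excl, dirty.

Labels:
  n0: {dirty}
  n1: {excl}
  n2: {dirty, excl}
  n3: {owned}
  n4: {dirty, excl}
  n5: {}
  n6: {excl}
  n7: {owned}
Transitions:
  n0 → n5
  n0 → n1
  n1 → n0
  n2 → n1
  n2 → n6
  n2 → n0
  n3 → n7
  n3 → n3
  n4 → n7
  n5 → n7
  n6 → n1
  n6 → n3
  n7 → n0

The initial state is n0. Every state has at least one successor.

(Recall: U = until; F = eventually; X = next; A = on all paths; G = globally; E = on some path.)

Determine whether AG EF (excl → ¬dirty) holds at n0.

Yes

States satisfying EF (excl → ¬dirty): {n0, n1, n2, n3, n4, n5, n6, n7}.
States satisfying AG EF (excl → ¬dirty): {n0, n1, n2, n3, n4, n5, n6, n7}.
Every state reachable from n0 satisfies EF (excl → ¬dirty).
n0 ∈ Sat(AG EF (excl → ¬dirty)).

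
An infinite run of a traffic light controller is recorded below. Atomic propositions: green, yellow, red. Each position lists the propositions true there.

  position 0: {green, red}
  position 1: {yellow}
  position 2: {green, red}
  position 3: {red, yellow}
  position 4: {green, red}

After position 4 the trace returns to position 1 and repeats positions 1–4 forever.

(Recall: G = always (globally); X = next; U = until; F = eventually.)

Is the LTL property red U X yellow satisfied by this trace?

Walking from position 0: X yellow first holds at position 0, and red holds at every earlier position along the way, so red U X yellow holds.

Satisfied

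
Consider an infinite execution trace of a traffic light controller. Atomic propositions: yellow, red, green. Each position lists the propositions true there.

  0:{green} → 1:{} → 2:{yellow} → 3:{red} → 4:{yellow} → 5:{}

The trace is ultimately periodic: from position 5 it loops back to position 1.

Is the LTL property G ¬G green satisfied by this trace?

Satisfied

¬G green holds at every position 0..5, and those are all positions ever visited, so G ¬G green holds.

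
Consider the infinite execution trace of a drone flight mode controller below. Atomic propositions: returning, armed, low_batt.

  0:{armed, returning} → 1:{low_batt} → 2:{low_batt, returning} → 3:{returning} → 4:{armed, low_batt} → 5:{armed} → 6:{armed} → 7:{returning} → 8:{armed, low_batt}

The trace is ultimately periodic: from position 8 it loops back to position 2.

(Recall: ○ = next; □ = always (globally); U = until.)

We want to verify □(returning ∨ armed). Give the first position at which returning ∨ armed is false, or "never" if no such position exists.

Check returning ∨ armed at each position in order: 0 ✓.
At position 1 the labels are {low_batt}, so returning ∨ armed is false there. This is the first violation.

1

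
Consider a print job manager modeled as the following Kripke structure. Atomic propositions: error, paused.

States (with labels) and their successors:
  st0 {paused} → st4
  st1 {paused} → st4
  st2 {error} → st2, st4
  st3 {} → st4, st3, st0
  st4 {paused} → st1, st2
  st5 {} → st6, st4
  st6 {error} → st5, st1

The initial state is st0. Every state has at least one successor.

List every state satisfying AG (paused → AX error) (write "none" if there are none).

States satisfying paused → AX error: {st2, st3, st5, st6}.
States satisfying AG (paused → AX error): ∅.

none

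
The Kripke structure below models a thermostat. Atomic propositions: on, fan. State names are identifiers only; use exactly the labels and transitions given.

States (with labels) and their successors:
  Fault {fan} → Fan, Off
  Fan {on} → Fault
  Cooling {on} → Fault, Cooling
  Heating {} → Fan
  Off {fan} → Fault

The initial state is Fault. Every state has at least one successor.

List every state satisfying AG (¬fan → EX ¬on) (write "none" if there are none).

States satisfying ¬fan → EX ¬on: {Fault, Fan, Cooling, Off}.
States satisfying AG (¬fan → EX ¬on): {Fault, Fan, Cooling, Off}.

{Fault, Fan, Cooling, Off}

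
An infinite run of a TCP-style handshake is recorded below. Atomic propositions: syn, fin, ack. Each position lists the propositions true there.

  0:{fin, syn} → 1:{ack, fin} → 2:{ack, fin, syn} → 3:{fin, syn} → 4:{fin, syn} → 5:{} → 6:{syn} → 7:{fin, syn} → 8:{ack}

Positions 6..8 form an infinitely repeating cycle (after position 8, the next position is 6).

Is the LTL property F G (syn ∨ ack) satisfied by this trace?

Holds

G (syn ∨ ack) holds at position 6, which is reachable from 0, so F G (syn ∨ ack) holds.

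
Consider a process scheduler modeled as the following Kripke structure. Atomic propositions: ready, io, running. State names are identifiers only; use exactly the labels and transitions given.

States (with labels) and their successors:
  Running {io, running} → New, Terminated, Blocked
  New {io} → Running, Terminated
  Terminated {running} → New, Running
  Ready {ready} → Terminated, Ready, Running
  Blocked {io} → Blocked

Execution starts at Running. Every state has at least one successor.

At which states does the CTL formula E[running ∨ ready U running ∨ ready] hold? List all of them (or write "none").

{Running, Terminated, Ready}

States satisfying running ∨ ready: {Running, Terminated, Ready}.
States satisfying E[running ∨ ready U running ∨ ready]: {Running, Terminated, Ready}.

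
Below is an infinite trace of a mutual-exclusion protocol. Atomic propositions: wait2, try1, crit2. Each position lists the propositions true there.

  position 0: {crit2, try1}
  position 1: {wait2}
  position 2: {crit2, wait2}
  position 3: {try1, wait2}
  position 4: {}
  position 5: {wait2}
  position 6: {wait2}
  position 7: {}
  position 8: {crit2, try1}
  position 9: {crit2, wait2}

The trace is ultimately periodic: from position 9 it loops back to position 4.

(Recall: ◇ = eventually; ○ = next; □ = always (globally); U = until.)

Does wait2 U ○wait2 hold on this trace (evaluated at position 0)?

Walking from position 0: ○wait2 first holds at position 0, and wait2 holds at every earlier position along the way, so wait2 U ○wait2 holds.

Yes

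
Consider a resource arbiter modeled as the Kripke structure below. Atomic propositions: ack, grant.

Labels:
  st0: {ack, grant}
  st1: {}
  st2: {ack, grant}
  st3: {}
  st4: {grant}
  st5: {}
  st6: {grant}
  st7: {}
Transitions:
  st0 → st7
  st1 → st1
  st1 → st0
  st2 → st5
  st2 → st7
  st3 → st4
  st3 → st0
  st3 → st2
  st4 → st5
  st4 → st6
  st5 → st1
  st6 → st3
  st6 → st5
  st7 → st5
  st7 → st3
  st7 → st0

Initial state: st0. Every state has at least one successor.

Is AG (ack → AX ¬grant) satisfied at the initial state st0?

Satisfied

States satisfying ack → AX ¬grant: {st0, st1, st2, st3, st4, st5, st6, st7}.
States satisfying AG (ack → AX ¬grant): {st0, st1, st2, st3, st4, st5, st6, st7}.
Every state reachable from st0 satisfies ack → AX ¬grant.
st0 ∈ Sat(AG (ack → AX ¬grant)).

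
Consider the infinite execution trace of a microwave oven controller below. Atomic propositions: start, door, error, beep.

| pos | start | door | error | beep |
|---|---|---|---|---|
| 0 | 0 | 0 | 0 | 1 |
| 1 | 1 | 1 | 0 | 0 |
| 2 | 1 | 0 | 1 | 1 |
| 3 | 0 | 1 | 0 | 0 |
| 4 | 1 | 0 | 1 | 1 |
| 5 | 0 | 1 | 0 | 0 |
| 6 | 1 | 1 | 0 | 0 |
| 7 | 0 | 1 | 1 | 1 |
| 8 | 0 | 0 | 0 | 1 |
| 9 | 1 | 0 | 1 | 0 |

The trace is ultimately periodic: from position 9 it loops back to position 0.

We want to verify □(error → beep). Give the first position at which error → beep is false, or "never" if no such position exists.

Check error → beep at each position in order: 0 ✓, 1 ✓, 2 ✓, 3 ✓, 4 ✓, 5 ✓, 6 ✓, 7 ✓, 8 ✓.
At position 9 the labels are {error, start}, so error → beep is false there. This is the first violation.

9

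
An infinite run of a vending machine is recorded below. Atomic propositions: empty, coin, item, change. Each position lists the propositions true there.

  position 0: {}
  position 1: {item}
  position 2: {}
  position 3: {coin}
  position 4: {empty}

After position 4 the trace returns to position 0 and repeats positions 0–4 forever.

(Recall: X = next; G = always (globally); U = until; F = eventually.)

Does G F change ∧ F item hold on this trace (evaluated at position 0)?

Violated

F change must hold at every position from 0 onward. It fails at position 0, so G F change is false.
item holds at position 1, which is reachable from 0, so F item holds.
At position 0: G F change is false; F item is true; so G F change ∧ F item is false.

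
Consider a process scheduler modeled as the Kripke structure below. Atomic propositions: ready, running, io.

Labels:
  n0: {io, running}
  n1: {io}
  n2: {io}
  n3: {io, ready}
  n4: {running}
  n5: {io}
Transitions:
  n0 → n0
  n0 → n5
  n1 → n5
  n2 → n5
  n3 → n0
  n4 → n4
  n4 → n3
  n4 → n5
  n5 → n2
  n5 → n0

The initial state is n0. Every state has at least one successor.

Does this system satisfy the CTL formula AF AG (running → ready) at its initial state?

States satisfying AG (running → ready): ∅.
States satisfying AF AG (running → ready): ∅.
There is a path from n0 along which AG (running → ready) never holds.
n0 ∉ Sat(AF AG (running → ready)).

Does not hold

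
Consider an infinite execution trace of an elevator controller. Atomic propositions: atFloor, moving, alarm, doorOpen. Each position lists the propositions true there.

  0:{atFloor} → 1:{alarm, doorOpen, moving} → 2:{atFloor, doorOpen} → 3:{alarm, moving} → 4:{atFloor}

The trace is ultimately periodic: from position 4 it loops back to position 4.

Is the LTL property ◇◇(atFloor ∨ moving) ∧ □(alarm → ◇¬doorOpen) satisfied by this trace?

Yes

◇(atFloor ∨ moving) holds at position 0, which is reachable from 0, so ◇◇(atFloor ∨ moving) holds.
alarm → ◇¬doorOpen holds at every position 0..4, and those are all positions ever visited, so □(alarm → ◇¬doorOpen) holds.
Positions where alarm holds: 1, 3.
Check ◇¬doorOpen at each: 1→ok, 3→ok.
At position 0: ◇◇(atFloor ∨ moving) is true; □(alarm → ◇¬doorOpen) is true; so ◇◇(atFloor ∨ moving) ∧ □(alarm → ◇¬doorOpen) is true.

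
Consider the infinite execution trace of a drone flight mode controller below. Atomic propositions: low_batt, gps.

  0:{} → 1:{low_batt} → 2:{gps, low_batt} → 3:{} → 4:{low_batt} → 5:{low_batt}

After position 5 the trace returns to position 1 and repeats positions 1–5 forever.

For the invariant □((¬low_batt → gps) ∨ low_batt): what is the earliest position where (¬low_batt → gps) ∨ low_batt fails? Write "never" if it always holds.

0

At position 0 the labels are {}, so (¬low_batt → gps) ∨ low_batt is false there. This is the first violation.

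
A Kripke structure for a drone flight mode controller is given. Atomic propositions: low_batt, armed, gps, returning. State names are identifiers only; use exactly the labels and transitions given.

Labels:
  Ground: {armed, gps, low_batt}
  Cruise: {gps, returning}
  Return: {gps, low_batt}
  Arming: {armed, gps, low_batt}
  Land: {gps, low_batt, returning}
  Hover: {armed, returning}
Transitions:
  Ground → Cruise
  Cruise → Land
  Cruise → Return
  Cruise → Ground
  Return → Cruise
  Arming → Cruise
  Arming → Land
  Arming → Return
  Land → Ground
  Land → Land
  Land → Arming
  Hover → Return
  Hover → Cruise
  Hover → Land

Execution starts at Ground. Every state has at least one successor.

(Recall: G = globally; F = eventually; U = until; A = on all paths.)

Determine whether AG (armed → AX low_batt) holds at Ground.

No

States satisfying armed → AX low_batt: {Cruise, Return, Land}.
States satisfying AG (armed → AX low_batt): ∅.
Arming is reachable from Ground and violates armed → AX low_batt, so AG fails at Ground.
Ground ∉ Sat(AG (armed → AX low_batt)).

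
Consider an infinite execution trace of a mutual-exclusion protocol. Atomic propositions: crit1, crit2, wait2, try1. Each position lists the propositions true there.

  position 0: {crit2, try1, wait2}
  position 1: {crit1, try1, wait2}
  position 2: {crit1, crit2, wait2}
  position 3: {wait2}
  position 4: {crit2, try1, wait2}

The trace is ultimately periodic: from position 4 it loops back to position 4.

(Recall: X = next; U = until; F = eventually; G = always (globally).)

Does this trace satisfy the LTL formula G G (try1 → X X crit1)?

No

G (try1 → X X crit1) must hold at every position from 0 onward. It fails at position 0, so G G (try1 → X X crit1) is false.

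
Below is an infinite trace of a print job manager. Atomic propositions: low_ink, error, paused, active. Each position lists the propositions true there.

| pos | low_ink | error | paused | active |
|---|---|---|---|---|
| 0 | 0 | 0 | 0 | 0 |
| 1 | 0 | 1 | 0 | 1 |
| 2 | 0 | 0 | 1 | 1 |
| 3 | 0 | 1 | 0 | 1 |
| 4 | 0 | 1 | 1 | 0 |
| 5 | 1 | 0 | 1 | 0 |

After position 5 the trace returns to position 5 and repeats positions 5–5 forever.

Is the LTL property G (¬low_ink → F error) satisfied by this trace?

¬low_ink → F error holds at every position 0..5, and those are all positions ever visited, so G (¬low_ink → F error) holds.
Positions where ¬low_ink holds: 0, 1, 2, 3, 4.
Check F error at each: 0→ok, 1→ok, 2→ok, 3→ok, 4→ok.

Yes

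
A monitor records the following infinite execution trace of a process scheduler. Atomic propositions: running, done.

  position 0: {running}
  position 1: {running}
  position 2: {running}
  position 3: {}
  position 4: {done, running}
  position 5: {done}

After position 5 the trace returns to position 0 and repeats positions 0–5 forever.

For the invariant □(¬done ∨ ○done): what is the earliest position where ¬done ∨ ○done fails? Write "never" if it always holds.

5

Check ¬done ∨ ○done at each position in order: 0 ✓, 1 ✓, 2 ✓, 3 ✓, 4 ✓.
At position 5 the labels are {done} and the next position 0 has {running}, so ¬done ∨ ○done is false there. This is the first violation.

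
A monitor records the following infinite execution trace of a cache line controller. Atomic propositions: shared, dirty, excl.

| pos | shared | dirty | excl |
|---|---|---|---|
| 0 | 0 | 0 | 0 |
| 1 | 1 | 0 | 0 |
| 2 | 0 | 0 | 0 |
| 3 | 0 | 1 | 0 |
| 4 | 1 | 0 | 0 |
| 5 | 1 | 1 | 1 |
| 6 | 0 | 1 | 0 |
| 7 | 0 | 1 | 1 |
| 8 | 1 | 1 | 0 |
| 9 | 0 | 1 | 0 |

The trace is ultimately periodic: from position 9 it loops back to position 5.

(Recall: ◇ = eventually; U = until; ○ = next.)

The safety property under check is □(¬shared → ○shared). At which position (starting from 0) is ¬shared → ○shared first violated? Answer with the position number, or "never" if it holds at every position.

Check ¬shared → ○shared at each position in order: 0 ✓, 1 ✓.
At position 2 the labels are {} and the next position 3 has {dirty}, so ¬shared → ○shared is false there. This is the first violation.

2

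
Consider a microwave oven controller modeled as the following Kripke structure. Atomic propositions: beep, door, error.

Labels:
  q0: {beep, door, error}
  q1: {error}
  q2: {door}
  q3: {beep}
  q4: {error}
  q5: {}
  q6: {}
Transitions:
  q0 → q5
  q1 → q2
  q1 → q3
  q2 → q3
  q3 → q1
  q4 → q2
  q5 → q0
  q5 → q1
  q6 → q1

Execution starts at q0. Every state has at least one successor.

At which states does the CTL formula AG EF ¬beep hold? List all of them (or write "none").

{q0, q1, q2, q3, q4, q5, q6}

States satisfying EF ¬beep: {q0, q1, q2, q3, q4, q5, q6}.
States satisfying AG EF ¬beep: {q0, q1, q2, q3, q4, q5, q6}.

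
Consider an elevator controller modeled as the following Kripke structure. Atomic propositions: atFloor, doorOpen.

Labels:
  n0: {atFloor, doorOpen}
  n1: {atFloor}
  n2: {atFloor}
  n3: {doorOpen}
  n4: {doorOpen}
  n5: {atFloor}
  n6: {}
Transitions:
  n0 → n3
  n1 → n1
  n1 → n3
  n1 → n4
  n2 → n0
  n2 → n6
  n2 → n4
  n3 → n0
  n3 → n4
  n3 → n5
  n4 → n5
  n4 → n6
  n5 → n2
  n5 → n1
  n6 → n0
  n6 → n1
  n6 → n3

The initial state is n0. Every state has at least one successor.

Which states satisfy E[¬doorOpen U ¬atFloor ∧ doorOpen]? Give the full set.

{n1, n2, n3, n4, n5, n6}

States satisfying ¬doorOpen: {n1, n2, n5, n6}.
States satisfying ¬atFloor ∧ doorOpen: {n3, n4}.
States satisfying E[¬doorOpen U ¬atFloor ∧ doorOpen]: {n1, n2, n3, n4, n5, n6}.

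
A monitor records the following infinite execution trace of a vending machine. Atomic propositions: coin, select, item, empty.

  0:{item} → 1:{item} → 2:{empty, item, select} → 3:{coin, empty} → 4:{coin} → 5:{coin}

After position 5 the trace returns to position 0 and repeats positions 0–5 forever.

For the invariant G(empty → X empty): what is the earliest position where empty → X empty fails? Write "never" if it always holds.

Check empty → X empty at each position in order: 0 ✓, 1 ✓, 2 ✓.
At position 3 the labels are {coin, empty} and the next position 4 has {coin}, so empty → X empty is false there. This is the first violation.

3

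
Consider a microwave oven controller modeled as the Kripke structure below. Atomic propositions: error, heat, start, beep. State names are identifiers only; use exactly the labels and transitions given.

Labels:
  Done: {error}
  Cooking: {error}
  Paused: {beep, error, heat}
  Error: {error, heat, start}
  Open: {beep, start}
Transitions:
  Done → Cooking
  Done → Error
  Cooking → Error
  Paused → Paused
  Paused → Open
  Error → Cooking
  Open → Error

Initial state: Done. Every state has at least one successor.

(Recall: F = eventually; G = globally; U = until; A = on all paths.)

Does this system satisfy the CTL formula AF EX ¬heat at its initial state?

Holds

States satisfying EX ¬heat: {Done, Paused, Error}.
States satisfying AF EX ¬heat: {Done, Cooking, Paused, Error, Open}.
Done ∈ Sat(AF EX ¬heat).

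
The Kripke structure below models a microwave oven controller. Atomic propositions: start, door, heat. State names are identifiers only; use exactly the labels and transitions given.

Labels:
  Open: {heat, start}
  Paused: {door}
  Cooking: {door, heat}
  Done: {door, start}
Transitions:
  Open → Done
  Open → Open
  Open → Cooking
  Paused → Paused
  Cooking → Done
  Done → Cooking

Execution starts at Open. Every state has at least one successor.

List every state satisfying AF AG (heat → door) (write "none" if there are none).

{Paused, Cooking, Done}

States satisfying AG (heat → door): {Paused, Cooking, Done}.
States satisfying AF AG (heat → door): {Paused, Cooking, Done}.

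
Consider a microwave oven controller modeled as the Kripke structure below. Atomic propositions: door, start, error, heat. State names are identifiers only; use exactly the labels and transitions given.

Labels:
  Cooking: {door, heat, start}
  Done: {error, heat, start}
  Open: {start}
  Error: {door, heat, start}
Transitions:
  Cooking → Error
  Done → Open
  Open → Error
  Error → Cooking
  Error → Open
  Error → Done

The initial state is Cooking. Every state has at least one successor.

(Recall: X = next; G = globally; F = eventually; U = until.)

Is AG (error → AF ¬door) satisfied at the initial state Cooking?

Holds

States satisfying error → AF ¬door: {Cooking, Done, Open, Error}.
States satisfying AG (error → AF ¬door): {Cooking, Done, Open, Error}.
Every state reachable from Cooking satisfies error → AF ¬door.
Cooking ∈ Sat(AG (error → AF ¬door)).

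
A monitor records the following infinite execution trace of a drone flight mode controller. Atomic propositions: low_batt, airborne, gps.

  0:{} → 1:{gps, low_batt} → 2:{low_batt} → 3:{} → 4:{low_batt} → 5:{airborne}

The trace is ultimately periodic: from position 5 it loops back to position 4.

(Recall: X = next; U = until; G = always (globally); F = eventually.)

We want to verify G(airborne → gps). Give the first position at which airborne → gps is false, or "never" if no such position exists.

Check airborne → gps at each position in order: 0 ✓, 1 ✓, 2 ✓, 3 ✓, 4 ✓.
At position 5 the labels are {airborne}, so airborne → gps is false there. This is the first violation.

5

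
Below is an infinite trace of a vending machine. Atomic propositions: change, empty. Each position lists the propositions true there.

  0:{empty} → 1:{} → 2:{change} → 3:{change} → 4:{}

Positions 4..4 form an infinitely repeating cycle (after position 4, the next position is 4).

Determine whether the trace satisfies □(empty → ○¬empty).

Holds

empty → ○¬empty holds at every position 0..4, and those are all positions ever visited, so □(empty → ○¬empty) holds.
Positions where empty holds: 0.
Check ○¬empty at each: 0→ok.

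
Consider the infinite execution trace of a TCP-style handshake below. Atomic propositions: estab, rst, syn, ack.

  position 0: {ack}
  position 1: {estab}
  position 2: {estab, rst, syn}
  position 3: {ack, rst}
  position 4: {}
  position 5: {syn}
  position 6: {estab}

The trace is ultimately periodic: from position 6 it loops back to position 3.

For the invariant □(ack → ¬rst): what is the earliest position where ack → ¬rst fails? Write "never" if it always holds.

3

Check ack → ¬rst at each position in order: 0 ✓, 1 ✓, 2 ✓.
At position 3 the labels are {ack, rst}, so ack → ¬rst is false there. This is the first violation.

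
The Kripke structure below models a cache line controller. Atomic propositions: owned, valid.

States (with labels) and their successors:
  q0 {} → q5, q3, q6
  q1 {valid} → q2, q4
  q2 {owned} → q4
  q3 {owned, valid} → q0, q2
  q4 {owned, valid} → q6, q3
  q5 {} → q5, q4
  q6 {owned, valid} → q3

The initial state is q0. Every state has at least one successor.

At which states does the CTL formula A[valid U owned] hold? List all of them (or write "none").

States satisfying valid: {q1, q3, q4, q6}.
States satisfying owned: {q2, q3, q4, q6}.
States satisfying A[valid U owned]: {q1, q2, q3, q4, q6}.

{q1, q2, q3, q4, q6}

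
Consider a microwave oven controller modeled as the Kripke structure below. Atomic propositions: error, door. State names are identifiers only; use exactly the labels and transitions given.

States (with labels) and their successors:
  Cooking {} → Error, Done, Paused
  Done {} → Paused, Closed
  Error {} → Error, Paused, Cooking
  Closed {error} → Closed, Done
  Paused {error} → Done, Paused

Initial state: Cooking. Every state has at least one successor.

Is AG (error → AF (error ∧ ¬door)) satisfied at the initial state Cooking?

Satisfied

States satisfying error → AF (error ∧ ¬door): {Cooking, Done, Error, Closed, Paused}.
States satisfying AG (error → AF (error ∧ ¬door)): {Cooking, Done, Error, Closed, Paused}.
Every state reachable from Cooking satisfies error → AF (error ∧ ¬door).
Cooking ∈ Sat(AG (error → AF (error ∧ ¬door))).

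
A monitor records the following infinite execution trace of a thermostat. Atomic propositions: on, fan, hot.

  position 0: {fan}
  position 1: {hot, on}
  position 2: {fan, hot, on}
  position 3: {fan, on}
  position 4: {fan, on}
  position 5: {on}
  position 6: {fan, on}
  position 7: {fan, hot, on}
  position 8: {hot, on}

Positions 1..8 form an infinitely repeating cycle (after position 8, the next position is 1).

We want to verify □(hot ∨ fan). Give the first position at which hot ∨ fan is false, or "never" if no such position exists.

Check hot ∨ fan at each position in order: 0 ✓, 1 ✓, 2 ✓, 3 ✓, 4 ✓.
At position 5 the labels are {on}, so hot ∨ fan is false there. This is the first violation.

5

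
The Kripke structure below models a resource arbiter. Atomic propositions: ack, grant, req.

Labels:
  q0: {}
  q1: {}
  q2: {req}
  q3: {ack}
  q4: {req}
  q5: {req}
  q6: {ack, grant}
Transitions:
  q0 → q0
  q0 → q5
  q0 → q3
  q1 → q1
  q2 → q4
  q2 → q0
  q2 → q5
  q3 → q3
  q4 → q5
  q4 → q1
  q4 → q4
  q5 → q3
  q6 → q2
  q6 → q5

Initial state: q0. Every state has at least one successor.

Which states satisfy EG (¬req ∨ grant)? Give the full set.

{q0, q1, q3}

States satisfying ¬req ∨ grant: {q0, q1, q3, q6}.
States satisfying EG (¬req ∨ grant): {q0, q1, q3}.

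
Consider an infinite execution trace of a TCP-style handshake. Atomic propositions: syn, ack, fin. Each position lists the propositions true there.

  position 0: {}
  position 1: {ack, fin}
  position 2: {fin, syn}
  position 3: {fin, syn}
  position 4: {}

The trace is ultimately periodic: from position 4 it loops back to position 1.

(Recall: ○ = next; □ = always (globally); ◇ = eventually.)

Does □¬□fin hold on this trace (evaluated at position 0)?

Yes

¬□fin holds at every position 0..4, and those are all positions ever visited, so □¬□fin holds.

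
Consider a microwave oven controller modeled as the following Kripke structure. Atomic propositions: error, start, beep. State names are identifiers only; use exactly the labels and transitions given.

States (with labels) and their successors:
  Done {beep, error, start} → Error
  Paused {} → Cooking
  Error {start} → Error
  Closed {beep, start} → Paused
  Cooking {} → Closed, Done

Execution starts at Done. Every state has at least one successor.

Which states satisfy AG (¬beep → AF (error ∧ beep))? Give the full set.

States satisfying ¬beep → AF (error ∧ beep): {Done, Closed}.
States satisfying AG (¬beep → AF (error ∧ beep)): ∅.

none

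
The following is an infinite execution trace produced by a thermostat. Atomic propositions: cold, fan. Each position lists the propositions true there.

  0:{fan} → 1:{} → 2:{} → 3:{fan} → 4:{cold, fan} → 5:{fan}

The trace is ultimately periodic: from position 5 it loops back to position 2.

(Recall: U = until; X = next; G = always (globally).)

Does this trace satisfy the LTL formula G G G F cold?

Yes

G G F cold holds at every position 0..5, and those are all positions ever visited, so G G G F cold holds.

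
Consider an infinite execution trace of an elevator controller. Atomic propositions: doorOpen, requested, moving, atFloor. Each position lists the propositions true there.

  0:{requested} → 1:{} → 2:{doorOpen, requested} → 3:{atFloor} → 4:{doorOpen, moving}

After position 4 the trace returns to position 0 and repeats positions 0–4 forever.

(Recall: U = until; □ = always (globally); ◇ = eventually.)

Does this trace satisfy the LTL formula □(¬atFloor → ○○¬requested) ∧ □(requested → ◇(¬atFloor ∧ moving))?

Does not hold

¬atFloor → ○○¬requested must hold at every position from 0 onward. It fails at position 0, so □(¬atFloor → ○○¬requested) is false.
Positions where ¬atFloor holds: 0, 1, 2, 4.
Check ○○¬requested at each: 0→fails, 1→ok, 2→ok, 4→ok.
requested → ◇(¬atFloor ∧ moving) holds at every position 0..4, and those are all positions ever visited, so □(requested → ◇(¬atFloor ∧ moving)) holds.
Positions where requested holds: 0, 2.
Check ◇(¬atFloor ∧ moving) at each: 0→ok, 2→ok.
At position 0: □(¬atFloor → ○○¬requested) is false; □(requested → ◇(¬atFloor ∧ moving)) is true; so □(¬atFloor → ○○¬requested) ∧ □(requested → ◇(¬atFloor ∧ moving)) is false.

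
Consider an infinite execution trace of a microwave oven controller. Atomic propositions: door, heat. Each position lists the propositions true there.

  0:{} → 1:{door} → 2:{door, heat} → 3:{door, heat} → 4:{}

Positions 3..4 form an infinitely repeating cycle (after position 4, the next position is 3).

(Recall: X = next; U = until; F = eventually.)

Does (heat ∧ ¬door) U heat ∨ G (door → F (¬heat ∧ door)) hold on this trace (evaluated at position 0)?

Walking from position 0: at position 0, heat has not yet held and heat ∧ ¬door fails, so (heat ∧ ¬door) U heat is false.
door → F (¬heat ∧ door) must hold at every position from 0 onward. It fails at position 2, so G (door → F (¬heat ∧ door)) is false.
Positions where door holds: 1, 2, 3.
Check F (¬heat ∧ door) at each: 1→ok, 2→fails, 3→fails.
At position 0: (heat ∧ ¬door) U heat is false; G (door → F (¬heat ∧ door)) is false; so (heat ∧ ¬door) U heat ∨ G (door → F (¬heat ∧ door)) is false.

Violated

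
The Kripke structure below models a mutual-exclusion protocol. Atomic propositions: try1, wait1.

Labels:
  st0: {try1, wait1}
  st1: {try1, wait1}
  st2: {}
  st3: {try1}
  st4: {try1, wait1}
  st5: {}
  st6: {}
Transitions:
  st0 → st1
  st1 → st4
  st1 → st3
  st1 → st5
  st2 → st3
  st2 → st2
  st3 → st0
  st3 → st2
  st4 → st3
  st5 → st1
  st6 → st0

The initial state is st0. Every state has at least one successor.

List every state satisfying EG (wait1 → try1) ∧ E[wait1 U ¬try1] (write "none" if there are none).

{st0, st1, st2, st5, st6}

States satisfying wait1 → try1: {st0, st1, st2, st3, st4, st5, st6}.
States satisfying EG (wait1 → try1): {st0, st1, st2, st3, st4, st5, st6}.
States satisfying wait1: {st0, st1, st4}.
States satisfying ¬try1: {st2, st5, st6}.
States satisfying E[wait1 U ¬try1]: {st0, st1, st2, st5, st6}.
States satisfying EG (wait1 → try1) ∧ E[wait1 U ¬try1]: {st0, st1, st2, st5, st6}.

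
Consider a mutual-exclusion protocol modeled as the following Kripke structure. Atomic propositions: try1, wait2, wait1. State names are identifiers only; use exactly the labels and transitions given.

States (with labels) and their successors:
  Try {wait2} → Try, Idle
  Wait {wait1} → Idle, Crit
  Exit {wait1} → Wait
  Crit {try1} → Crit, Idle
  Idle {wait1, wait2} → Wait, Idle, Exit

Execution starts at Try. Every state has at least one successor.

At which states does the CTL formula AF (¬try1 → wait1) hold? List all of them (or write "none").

States satisfying ¬try1 → wait1: {Wait, Exit, Crit, Idle}.
States satisfying AF (¬try1 → wait1): {Wait, Exit, Crit, Idle}.

{Wait, Exit, Crit, Idle}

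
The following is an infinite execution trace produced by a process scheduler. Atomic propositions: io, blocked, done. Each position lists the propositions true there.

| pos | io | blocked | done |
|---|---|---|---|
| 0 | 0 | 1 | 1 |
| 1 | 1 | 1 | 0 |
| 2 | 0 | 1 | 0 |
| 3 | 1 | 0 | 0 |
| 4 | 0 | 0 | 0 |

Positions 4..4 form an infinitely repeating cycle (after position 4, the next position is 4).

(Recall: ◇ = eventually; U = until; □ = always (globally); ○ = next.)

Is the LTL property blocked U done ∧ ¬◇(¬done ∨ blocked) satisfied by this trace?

Walking from position 0: done first holds at position 0, and blocked holds at every earlier position along the way, so blocked U done holds.
At position 0: blocked U done is true; ¬◇(¬done ∨ blocked) is false; so blocked U done ∧ ¬◇(¬done ∨ blocked) is false.

No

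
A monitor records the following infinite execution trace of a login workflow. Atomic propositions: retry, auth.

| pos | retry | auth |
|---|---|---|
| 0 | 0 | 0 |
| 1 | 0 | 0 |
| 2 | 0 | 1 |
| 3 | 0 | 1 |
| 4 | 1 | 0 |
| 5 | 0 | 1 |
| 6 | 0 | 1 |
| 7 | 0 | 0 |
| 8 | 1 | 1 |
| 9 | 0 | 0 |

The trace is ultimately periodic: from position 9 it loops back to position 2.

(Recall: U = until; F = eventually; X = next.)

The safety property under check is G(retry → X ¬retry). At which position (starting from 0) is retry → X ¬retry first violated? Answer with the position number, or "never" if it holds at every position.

retry → X ¬retry holds at every position 0..9, and those are all the positions the trace ever visits, so the invariant G(retry → X ¬retry) is never violated.

never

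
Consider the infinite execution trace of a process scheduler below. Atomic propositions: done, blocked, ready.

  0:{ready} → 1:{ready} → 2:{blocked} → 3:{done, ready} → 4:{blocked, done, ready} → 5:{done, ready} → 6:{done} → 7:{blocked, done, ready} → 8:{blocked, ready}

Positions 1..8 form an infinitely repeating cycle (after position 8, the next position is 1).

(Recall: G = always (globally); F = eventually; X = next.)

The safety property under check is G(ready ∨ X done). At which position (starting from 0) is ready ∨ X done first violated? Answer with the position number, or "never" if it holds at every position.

never

ready ∨ X done holds at every position 0..8, and those are all the positions the trace ever visits, so the invariant G(ready ∨ X done) is never violated.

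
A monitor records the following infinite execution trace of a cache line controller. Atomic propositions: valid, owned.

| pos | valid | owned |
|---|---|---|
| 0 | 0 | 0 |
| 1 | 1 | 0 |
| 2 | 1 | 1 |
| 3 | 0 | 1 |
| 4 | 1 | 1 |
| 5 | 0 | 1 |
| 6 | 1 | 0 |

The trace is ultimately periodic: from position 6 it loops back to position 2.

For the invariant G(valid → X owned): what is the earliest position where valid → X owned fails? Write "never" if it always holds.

valid → X owned holds at every position 0..6, and those are all the positions the trace ever visits, so the invariant G(valid → X owned) is never violated.

never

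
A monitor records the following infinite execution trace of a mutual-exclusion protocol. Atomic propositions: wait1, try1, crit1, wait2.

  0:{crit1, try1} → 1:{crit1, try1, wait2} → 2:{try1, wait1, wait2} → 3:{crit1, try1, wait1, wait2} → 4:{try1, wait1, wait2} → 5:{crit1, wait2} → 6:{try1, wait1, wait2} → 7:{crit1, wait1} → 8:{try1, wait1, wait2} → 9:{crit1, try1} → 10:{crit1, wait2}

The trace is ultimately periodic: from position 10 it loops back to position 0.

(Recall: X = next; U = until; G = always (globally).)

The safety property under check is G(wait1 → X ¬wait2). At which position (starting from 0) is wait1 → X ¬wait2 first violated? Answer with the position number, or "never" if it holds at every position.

2

Check wait1 → X ¬wait2 at each position in order: 0 ✓, 1 ✓.
At position 2 the labels are {try1, wait1, wait2} and the next position 3 has {crit1, try1, wait1, wait2}, so wait1 → X ¬wait2 is false there. This is the first violation.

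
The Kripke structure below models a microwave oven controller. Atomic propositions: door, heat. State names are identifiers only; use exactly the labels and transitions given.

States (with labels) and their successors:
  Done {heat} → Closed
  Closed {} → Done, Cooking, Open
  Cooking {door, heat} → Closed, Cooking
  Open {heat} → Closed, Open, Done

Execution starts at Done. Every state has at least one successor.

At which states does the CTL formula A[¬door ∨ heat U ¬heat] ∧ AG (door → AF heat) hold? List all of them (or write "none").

States satisfying ¬door ∨ heat: {Done, Closed, Cooking, Open}.
States satisfying ¬heat: {Closed}.
States satisfying A[¬door ∨ heat U ¬heat]: {Done, Closed}.
States satisfying door → AF heat: {Done, Closed, Cooking, Open}.
States satisfying AG (door → AF heat): {Done, Closed, Cooking, Open}.
States satisfying A[¬door ∨ heat U ¬heat] ∧ AG (door → AF heat): {Done, Closed}.

{Done, Closed}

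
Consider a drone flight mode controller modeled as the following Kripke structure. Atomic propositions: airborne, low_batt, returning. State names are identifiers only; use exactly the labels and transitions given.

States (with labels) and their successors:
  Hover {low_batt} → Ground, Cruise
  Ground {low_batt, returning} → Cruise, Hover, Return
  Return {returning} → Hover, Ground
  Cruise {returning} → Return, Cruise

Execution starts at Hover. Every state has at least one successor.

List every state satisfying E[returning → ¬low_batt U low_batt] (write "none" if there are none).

{Hover, Ground, Return, Cruise}

States satisfying returning → ¬low_batt: {Hover, Return, Cruise}.
States satisfying low_batt: {Hover, Ground}.
States satisfying E[returning → ¬low_batt U low_batt]: {Hover, Ground, Return, Cruise}.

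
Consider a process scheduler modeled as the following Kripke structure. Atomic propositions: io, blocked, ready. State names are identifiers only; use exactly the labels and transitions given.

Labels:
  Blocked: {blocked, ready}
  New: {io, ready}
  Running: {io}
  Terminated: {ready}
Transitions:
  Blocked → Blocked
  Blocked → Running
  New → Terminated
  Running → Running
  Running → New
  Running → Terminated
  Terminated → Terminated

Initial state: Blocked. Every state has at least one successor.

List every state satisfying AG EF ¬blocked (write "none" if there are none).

{Blocked, New, Running, Terminated}

States satisfying EF ¬blocked: {Blocked, New, Running, Terminated}.
States satisfying AG EF ¬blocked: {Blocked, New, Running, Terminated}.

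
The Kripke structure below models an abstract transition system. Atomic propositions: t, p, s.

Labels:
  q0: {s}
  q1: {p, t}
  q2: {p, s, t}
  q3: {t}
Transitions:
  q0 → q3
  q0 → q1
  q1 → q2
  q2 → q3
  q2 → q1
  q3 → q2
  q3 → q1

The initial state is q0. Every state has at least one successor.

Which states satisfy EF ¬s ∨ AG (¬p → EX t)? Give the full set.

{q0, q1, q2, q3}

States satisfying ¬s: {q1, q3}.
States satisfying EF ¬s: {q0, q1, q2, q3}.
States satisfying ¬p → EX t: {q0, q1, q2, q3}.
States satisfying AG (¬p → EX t): {q0, q1, q2, q3}.
States satisfying EF ¬s ∨ AG (¬p → EX t): {q0, q1, q2, q3}.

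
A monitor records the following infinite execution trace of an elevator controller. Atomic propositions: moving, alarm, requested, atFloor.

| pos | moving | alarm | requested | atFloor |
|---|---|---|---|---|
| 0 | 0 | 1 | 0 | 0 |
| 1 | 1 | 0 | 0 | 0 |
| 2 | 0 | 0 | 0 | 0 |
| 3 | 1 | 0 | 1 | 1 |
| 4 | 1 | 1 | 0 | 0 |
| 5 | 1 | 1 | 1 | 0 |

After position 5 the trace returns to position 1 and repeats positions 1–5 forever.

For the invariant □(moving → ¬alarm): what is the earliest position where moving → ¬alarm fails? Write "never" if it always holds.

Check moving → ¬alarm at each position in order: 0 ✓, 1 ✓, 2 ✓, 3 ✓.
At position 4 the labels are {alarm, moving}, so moving → ¬alarm is false there. This is the first violation.

4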